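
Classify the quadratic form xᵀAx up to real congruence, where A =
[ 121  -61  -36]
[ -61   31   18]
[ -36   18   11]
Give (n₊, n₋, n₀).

step 0: pivot 121 → sign +
step 1: pivot 30/121 → sign +
step 2: pivot 1/5 → sign +
signature = (3, 0, 0)

Answer: (3, 0, 0)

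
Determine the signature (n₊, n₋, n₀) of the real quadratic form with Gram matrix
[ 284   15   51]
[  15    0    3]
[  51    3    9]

Answer: (1, 2, 0)

Derivation:
step 0: pivot 284 → sign +
step 1: pivot -225/284 → sign −
step 2: pivot -1/25 → sign −
signature = (1, 2, 0)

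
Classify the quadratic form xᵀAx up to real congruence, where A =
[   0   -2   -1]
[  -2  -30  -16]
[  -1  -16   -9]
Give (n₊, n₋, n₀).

Answer: (1, 2, 0)

Derivation:
step 0: pivot -30 → sign −
step 1: pivot 2/15 → sign +
step 2: pivot -1/2 → sign −
signature = (1, 2, 0)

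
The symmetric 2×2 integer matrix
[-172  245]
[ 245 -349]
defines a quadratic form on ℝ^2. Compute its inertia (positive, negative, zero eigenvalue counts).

step 0: pivot -172 → sign −
step 1: pivot -3/172 → sign −
signature = (0, 2, 0)

Answer: (0, 2, 0)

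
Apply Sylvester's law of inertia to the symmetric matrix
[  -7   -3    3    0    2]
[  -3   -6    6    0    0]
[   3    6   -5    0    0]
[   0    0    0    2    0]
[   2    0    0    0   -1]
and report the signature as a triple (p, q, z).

Answer: (2, 3, 0)

Derivation:
step 0: pivot -7 → sign −
step 1: pivot -33/7 → sign −
step 2: pivot 1 → sign +
step 3: pivot 2 → sign +
step 4: pivot -3/11 → sign −
signature = (2, 3, 0)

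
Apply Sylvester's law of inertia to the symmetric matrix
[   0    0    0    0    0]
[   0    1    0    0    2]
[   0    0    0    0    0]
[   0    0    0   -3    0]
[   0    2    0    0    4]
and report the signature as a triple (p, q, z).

Answer: (1, 1, 3)

Derivation:
step 0: pivot 1 → sign +
step 1: pivot -3 → sign −
step 2: row/col 2 already zero → sign 0
step 3: row/col 3 already zero → sign 0
step 4: row/col 4 already zero → sign 0
signature = (1, 1, 3)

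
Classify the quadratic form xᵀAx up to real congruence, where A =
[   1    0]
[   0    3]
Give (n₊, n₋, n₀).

step 0: pivot 1 → sign +
step 1: pivot 3 → sign +
signature = (2, 0, 0)

Answer: (2, 0, 0)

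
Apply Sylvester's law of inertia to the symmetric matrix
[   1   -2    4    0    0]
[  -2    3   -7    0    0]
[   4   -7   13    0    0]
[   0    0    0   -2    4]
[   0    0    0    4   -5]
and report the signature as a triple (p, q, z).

step 0: pivot 1 → sign +
step 1: pivot -1 → sign −
step 2: pivot -2 → sign −
step 3: pivot -2 → sign −
step 4: pivot 3 → sign +
signature = (2, 3, 0)

Answer: (2, 3, 0)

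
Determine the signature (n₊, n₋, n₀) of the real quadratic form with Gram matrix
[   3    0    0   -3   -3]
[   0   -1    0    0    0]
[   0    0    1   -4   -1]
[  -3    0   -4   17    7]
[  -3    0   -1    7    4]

step 0: pivot 3 → sign +
step 1: pivot -1 → sign −
step 2: pivot 1 → sign +
step 3: pivot -2 → sign −
step 4: row/col 4 already zero → sign 0
signature = (2, 2, 1)

Answer: (2, 2, 1)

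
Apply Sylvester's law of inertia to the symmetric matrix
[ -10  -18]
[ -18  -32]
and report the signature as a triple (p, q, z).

Answer: (1, 1, 0)

Derivation:
step 0: pivot -10 → sign −
step 1: pivot 2/5 → sign +
signature = (1, 1, 0)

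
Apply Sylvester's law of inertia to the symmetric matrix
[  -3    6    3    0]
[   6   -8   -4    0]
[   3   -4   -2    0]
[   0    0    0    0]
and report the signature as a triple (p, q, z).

Answer: (1, 1, 2)

Derivation:
step 0: pivot -3 → sign −
step 1: pivot 4 → sign +
step 2: row/col 2 already zero → sign 0
step 3: row/col 3 already zero → sign 0
signature = (1, 1, 2)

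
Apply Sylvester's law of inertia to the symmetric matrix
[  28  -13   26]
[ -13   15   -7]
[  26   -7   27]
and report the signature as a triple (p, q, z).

step 0: pivot 28 → sign +
step 1: pivot 251/28 → sign +
step 2: pivot -3/251 → sign −
signature = (2, 1, 0)

Answer: (2, 1, 0)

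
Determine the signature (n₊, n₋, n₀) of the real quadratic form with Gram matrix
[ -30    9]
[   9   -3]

Answer: (0, 2, 0)

Derivation:
step 0: pivot -30 → sign −
step 1: pivot -3/10 → sign −
signature = (0, 2, 0)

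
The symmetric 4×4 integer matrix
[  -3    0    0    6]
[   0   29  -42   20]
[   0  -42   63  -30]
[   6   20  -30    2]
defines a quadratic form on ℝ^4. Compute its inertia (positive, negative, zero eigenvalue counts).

step 0: pivot -3 → sign −
step 1: pivot 29 → sign +
step 2: pivot 63/29 → sign +
step 3: pivot -2/7 → sign −
signature = (2, 2, 0)

Answer: (2, 2, 0)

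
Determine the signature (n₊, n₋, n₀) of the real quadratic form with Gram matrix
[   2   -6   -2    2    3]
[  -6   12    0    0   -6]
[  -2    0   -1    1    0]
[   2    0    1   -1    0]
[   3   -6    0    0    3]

step 0: pivot 2 → sign +
step 1: pivot -6 → sign −
step 2: pivot 3 → sign +
step 3: row/col 3 already zero → sign 0
step 4: row/col 4 already zero → sign 0
signature = (2, 1, 2)

Answer: (2, 1, 2)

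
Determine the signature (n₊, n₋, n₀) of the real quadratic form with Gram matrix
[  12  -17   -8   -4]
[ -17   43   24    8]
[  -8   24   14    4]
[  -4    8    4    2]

Answer: (4, 0, 0)

Derivation:
step 0: pivot 12 → sign +
step 1: pivot 227/12 → sign +
step 2: pivot 42/227 → sign +
step 3: pivot 2/21 → sign +
signature = (4, 0, 0)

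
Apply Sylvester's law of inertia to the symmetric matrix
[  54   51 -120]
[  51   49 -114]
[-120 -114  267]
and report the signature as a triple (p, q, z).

Answer: (2, 1, 0)

Derivation:
step 0: pivot 54 → sign +
step 1: pivot 5/6 → sign +
step 2: pivot -1/5 → sign −
signature = (2, 1, 0)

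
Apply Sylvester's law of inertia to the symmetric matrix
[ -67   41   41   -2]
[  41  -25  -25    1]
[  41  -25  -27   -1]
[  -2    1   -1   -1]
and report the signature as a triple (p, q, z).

step 0: pivot -67 → sign −
step 1: pivot 6/67 → sign +
step 2: pivot -2 → sign −
step 3: pivot 1/2 → sign +
signature = (2, 2, 0)

Answer: (2, 2, 0)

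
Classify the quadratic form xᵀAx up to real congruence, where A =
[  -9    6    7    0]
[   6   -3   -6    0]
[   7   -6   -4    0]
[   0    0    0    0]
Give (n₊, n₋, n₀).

Answer: (1, 2, 1)

Derivation:
step 0: pivot -9 → sign −
step 1: pivot 1 → sign +
step 2: pivot -1/3 → sign −
step 3: row/col 3 already zero → sign 0
signature = (1, 2, 1)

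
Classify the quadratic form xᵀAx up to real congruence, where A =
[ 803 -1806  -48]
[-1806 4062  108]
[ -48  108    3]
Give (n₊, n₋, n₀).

Answer: (3, 0, 0)

Derivation:
step 0: pivot 803 → sign +
step 1: pivot 150/803 → sign +
step 2: pivot 3/25 → sign +
signature = (3, 0, 0)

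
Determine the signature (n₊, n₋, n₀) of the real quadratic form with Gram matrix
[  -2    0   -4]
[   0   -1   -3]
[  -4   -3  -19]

Answer: (0, 3, 0)

Derivation:
step 0: pivot -2 → sign −
step 1: pivot -1 → sign −
step 2: pivot -2 → sign −
signature = (0, 3, 0)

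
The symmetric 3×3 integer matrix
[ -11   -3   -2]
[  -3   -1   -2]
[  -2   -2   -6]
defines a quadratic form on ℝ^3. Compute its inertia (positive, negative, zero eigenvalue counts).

Answer: (1, 2, 0)

Derivation:
step 0: pivot -11 → sign −
step 1: pivot -2/11 → sign −
step 2: pivot 6 → sign +
signature = (1, 2, 0)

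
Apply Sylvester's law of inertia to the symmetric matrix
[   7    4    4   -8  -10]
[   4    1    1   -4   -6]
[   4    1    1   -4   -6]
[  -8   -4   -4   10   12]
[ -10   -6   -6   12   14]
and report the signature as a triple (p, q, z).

Answer: (2, 2, 1)

Derivation:
step 0: pivot 7 → sign +
step 1: pivot -9/7 → sign −
step 2: pivot 10/9 → sign +
step 3: pivot -2/5 → sign −
step 4: row/col 4 already zero → sign 0
signature = (2, 2, 1)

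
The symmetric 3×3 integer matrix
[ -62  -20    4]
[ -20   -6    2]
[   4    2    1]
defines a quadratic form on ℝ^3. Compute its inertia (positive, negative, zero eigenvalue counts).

Answer: (2, 1, 0)

Derivation:
step 0: pivot -62 → sign −
step 1: pivot 14/31 → sign +
step 2: pivot 1/7 → sign +
signature = (2, 1, 0)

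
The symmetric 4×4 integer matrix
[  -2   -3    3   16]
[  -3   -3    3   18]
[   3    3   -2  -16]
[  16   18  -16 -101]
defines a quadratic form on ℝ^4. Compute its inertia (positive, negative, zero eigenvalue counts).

Answer: (2, 2, 0)

Derivation:
step 0: pivot -2 → sign −
step 1: pivot 3/2 → sign +
step 2: pivot 1 → sign +
step 3: pivot -1 → sign −
signature = (2, 2, 0)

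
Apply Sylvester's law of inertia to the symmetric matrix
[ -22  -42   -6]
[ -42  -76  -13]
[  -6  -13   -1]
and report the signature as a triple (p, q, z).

step 0: pivot -22 → sign −
step 1: pivot 46/11 → sign +
step 2: pivot 3/46 → sign +
signature = (2, 1, 0)

Answer: (2, 1, 0)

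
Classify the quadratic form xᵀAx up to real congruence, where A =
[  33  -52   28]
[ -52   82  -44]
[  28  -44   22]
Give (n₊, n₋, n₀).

Answer: (2, 1, 0)

Derivation:
step 0: pivot 33 → sign +
step 1: pivot 2/33 → sign +
step 2: pivot -2 → sign −
signature = (2, 1, 0)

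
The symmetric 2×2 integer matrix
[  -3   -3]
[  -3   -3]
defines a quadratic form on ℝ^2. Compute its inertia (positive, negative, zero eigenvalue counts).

step 0: pivot -3 → sign −
step 1: row/col 1 already zero → sign 0
signature = (0, 1, 1)

Answer: (0, 1, 1)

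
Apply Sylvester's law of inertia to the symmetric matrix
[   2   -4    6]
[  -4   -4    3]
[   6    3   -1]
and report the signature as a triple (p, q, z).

Answer: (1, 2, 0)

Derivation:
step 0: pivot 2 → sign +
step 1: pivot -12 → sign −
step 2: pivot -1/4 → sign −
signature = (1, 2, 0)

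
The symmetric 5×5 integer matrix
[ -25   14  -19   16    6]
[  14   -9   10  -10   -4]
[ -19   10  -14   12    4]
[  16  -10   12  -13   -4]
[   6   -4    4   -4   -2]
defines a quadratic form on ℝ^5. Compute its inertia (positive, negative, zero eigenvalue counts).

step 0: pivot -25 → sign −
step 1: pivot -29/25 → sign −
step 2: pivot 23/29 → sign +
step 3: pivot -47/23 → sign −
step 4: pivot -6/47 → sign −
signature = (1, 4, 0)

Answer: (1, 4, 0)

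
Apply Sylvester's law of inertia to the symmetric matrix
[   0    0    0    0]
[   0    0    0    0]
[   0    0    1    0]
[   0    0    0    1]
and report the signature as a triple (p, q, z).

Answer: (2, 0, 2)

Derivation:
step 0: pivot 1 → sign +
step 1: pivot 1 → sign +
step 2: row/col 2 already zero → sign 0
step 3: row/col 3 already zero → sign 0
signature = (2, 0, 2)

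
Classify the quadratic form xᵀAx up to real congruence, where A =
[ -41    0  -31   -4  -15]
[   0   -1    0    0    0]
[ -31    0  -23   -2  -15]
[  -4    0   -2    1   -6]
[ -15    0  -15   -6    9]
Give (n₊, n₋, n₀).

step 0: pivot -41 → sign −
step 1: pivot -1 → sign −
step 2: pivot 18/41 → sign +
step 3: pivot -1 → sign −
step 4: row/col 4 already zero → sign 0
signature = (1, 3, 1)

Answer: (1, 3, 1)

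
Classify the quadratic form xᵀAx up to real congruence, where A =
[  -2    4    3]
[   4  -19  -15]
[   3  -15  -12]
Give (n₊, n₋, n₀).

step 0: pivot -2 → sign −
step 1: pivot -11 → sign −
step 2: pivot -3/22 → sign −
signature = (0, 3, 0)

Answer: (0, 3, 0)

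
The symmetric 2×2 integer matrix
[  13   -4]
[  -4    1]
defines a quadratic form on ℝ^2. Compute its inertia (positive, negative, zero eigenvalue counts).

step 0: pivot 13 → sign +
step 1: pivot -3/13 → sign −
signature = (1, 1, 0)

Answer: (1, 1, 0)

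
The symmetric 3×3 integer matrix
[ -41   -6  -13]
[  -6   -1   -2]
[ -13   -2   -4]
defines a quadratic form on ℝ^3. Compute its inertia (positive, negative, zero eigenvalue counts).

Answer: (1, 2, 0)

Derivation:
step 0: pivot -41 → sign −
step 1: pivot -5/41 → sign −
step 2: pivot 1/5 → sign +
signature = (1, 2, 0)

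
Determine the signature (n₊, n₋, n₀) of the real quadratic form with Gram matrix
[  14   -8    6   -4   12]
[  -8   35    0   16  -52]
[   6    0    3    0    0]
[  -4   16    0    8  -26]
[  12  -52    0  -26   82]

Answer: (4, 1, 0)

Derivation:
step 0: pivot 14 → sign +
step 1: pivot 213/7 → sign +
step 2: pivot 3/71 → sign +
step 3: pivot 14/3 → sign +
step 4: pivot -6/7 → sign −
signature = (4, 1, 0)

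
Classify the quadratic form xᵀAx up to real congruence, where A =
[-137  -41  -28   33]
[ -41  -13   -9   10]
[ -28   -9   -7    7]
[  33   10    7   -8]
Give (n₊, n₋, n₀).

Answer: (0, 3, 1)

Derivation:
step 0: pivot -137 → sign −
step 1: pivot -100/137 → sign −
step 2: pivot -3/4 → sign −
step 3: row/col 3 already zero → sign 0
signature = (0, 3, 1)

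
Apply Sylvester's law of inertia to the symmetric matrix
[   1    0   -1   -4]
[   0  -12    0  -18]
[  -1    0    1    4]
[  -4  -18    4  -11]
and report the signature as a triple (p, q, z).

Answer: (1, 1, 2)

Derivation:
step 0: pivot 1 → sign +
step 1: pivot -12 → sign −
step 2: row/col 2 already zero → sign 0
step 3: row/col 3 already zero → sign 0
signature = (1, 1, 2)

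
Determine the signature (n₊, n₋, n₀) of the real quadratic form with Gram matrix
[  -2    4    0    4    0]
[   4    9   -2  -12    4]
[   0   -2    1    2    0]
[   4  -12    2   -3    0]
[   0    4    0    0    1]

step 0: pivot -2 → sign −
step 1: pivot 17 → sign +
step 2: pivot 13/17 → sign +
step 3: pivot 1 → sign +
step 4: pivot -3/13 → sign −
signature = (3, 2, 0)

Answer: (3, 2, 0)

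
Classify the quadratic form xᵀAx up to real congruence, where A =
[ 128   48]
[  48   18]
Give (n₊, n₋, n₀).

step 0: pivot 128 → sign +
step 1: row/col 1 already zero → sign 0
signature = (1, 0, 1)

Answer: (1, 0, 1)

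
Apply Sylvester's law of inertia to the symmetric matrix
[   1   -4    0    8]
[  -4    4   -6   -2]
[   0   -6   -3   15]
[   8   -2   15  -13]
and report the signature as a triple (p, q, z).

step 0: pivot 1 → sign +
step 1: pivot -12 → sign −
step 2: pivot -2 → sign −
step 3: row/col 3 already zero → sign 0
signature = (1, 2, 1)

Answer: (1, 2, 1)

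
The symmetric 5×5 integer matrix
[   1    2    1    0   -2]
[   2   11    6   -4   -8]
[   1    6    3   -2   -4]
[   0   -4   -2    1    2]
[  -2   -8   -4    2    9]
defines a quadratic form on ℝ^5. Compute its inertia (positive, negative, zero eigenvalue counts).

Answer: (3, 2, 0)

Derivation:
step 0: pivot 1 → sign +
step 1: pivot 7 → sign +
step 2: pivot -2/7 → sign −
step 3: pivot -1 → sign −
step 4: pivot 3 → sign +
signature = (3, 2, 0)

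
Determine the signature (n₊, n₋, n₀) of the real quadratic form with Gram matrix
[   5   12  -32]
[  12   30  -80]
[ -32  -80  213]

Answer: (2, 1, 0)

Derivation:
step 0: pivot 5 → sign +
step 1: pivot 6/5 → sign +
step 2: pivot -1/3 → sign −
signature = (2, 1, 0)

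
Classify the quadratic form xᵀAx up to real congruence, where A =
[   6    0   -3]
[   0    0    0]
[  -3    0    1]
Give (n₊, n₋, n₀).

Answer: (1, 1, 1)

Derivation:
step 0: pivot 6 → sign +
step 1: pivot -1/2 → sign −
step 2: row/col 2 already zero → sign 0
signature = (1, 1, 1)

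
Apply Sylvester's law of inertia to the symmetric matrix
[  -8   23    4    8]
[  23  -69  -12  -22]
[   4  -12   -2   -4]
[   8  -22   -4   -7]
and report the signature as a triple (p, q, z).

step 0: pivot -8 → sign −
step 1: pivot -23/8 → sign −
step 2: pivot 2/23 → sign +
step 3: pivot 1 → sign +
signature = (2, 2, 0)

Answer: (2, 2, 0)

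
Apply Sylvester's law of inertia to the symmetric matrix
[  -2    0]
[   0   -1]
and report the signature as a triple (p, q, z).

step 0: pivot -2 → sign −
step 1: pivot -1 → sign −
signature = (0, 2, 0)

Answer: (0, 2, 0)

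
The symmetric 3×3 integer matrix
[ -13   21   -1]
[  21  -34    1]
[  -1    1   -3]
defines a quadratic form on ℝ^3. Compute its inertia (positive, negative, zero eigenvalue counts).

Answer: (1, 2, 0)

Derivation:
step 0: pivot -13 → sign −
step 1: pivot -1/13 → sign −
step 2: pivot 2 → sign +
signature = (1, 2, 0)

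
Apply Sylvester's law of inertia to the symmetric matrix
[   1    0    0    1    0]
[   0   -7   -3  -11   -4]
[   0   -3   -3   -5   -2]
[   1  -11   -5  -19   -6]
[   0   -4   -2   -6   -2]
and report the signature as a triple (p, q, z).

Answer: (2, 3, 0)

Derivation:
step 0: pivot 1 → sign +
step 1: pivot -7 → sign −
step 2: pivot -12/7 → sign −
step 3: pivot -8/3 → sign −
step 4: pivot 3/8 → sign +
signature = (2, 3, 0)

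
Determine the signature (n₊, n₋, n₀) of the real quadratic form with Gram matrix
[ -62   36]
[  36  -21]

step 0: pivot -62 → sign −
step 1: pivot -3/31 → sign −
signature = (0, 2, 0)

Answer: (0, 2, 0)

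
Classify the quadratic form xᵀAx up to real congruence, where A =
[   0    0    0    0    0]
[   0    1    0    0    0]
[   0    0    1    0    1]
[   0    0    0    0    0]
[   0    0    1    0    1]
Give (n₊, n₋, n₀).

Answer: (2, 0, 3)

Derivation:
step 0: pivot 1 → sign +
step 1: pivot 1 → sign +
step 2: row/col 2 already zero → sign 0
step 3: row/col 3 already zero → sign 0
step 4: row/col 4 already zero → sign 0
signature = (2, 0, 3)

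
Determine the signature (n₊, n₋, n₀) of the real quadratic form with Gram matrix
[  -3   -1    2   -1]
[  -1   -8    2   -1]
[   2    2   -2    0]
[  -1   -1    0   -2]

step 0: pivot -3 → sign −
step 1: pivot -23/3 → sign −
step 2: pivot -10/23 → sign −
step 3: pivot -1/5 → sign −
signature = (0, 4, 0)

Answer: (0, 4, 0)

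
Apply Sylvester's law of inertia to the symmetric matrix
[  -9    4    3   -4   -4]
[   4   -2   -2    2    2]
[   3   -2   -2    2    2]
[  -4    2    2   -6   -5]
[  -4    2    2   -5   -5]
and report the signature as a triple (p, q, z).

step 0: pivot -9 → sign −
step 1: pivot -2/9 → sign −
step 2: pivot 1 → sign +
step 3: pivot -4 → sign −
step 4: pivot -3/4 → sign −
signature = (1, 4, 0)

Answer: (1, 4, 0)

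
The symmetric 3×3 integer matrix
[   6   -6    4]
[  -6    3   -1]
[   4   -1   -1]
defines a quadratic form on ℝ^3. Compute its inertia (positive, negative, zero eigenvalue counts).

Answer: (1, 2, 0)

Derivation:
step 0: pivot 6 → sign +
step 1: pivot -3 → sign −
step 2: pivot -2/3 → sign −
signature = (1, 2, 0)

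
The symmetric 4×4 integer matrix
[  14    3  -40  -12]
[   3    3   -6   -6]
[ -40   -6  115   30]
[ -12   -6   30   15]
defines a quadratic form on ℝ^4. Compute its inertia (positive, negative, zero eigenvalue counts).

step 0: pivot 14 → sign +
step 1: pivot 33/14 → sign +
step 2: pivot -23/11 → sign −
step 3: pivot -3/23 → sign −
signature = (2, 2, 0)

Answer: (2, 2, 0)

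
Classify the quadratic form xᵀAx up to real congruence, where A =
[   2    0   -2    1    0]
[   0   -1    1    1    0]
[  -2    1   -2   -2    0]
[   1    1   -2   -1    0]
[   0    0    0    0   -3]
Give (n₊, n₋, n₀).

Answer: (1, 4, 0)

Derivation:
step 0: pivot 2 → sign +
step 1: pivot -1 → sign −
step 2: pivot -3 → sign −
step 3: pivot -1/2 → sign −
step 4: pivot -3 → sign −
signature = (1, 4, 0)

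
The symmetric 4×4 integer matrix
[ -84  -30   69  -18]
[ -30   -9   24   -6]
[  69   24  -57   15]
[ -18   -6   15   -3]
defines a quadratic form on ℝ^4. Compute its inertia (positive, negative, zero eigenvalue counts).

step 0: pivot -84 → sign −
step 1: pivot 12/7 → sign +
step 2: pivot -9/16 → sign −
step 3: pivot 1 → sign +
signature = (2, 2, 0)

Answer: (2, 2, 0)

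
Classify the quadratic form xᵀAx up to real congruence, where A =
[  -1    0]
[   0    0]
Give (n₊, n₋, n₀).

step 0: pivot -1 → sign −
step 1: row/col 1 already zero → sign 0
signature = (0, 1, 1)

Answer: (0, 1, 1)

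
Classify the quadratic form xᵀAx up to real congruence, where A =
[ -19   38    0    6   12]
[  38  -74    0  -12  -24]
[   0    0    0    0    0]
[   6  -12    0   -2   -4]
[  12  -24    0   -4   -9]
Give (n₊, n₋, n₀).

step 0: pivot -19 → sign −
step 1: pivot 2 → sign +
step 2: pivot -2/19 → sign −
step 3: pivot -1 → sign −
step 4: row/col 4 already zero → sign 0
signature = (1, 3, 1)

Answer: (1, 3, 1)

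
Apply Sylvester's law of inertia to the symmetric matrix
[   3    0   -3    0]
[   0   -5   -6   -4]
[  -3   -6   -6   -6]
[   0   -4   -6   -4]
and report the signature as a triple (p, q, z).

step 0: pivot 3 → sign +
step 1: pivot -5 → sign −
step 2: pivot -9/5 → sign −
step 3: row/col 3 already zero → sign 0
signature = (1, 2, 1)

Answer: (1, 2, 1)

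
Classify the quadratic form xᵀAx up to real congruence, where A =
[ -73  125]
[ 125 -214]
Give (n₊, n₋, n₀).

Answer: (1, 1, 0)

Derivation:
step 0: pivot -73 → sign −
step 1: pivot 3/73 → sign +
signature = (1, 1, 0)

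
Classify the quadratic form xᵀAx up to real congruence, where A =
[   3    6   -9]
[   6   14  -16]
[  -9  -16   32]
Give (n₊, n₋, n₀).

step 0: pivot 3 → sign +
step 1: pivot 2 → sign +
step 2: pivot 3 → sign +
signature = (3, 0, 0)

Answer: (3, 0, 0)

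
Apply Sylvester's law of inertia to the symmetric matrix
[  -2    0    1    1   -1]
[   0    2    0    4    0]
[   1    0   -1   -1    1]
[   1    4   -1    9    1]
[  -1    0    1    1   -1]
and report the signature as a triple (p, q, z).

step 0: pivot -2 → sign −
step 1: pivot 2 → sign +
step 2: pivot -1/2 → sign −
step 3: pivot 2 → sign +
step 4: row/col 4 already zero → sign 0
signature = (2, 2, 1)

Answer: (2, 2, 1)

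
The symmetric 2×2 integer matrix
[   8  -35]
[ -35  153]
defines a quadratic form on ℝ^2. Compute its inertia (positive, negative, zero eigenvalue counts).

step 0: pivot 8 → sign +
step 1: pivot -1/8 → sign −
signature = (1, 1, 0)

Answer: (1, 1, 0)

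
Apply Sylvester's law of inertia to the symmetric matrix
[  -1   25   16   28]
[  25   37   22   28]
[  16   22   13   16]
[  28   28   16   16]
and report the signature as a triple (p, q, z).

Answer: (1, 2, 1)

Derivation:
step 0: pivot -1 → sign −
step 1: pivot 662 → sign +
step 2: pivot -3/331 → sign −
step 3: row/col 3 already zero → sign 0
signature = (1, 2, 1)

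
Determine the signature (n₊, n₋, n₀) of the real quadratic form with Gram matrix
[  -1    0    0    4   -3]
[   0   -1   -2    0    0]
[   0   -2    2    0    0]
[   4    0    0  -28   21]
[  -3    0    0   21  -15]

Answer: (2, 3, 0)

Derivation:
step 0: pivot -1 → sign −
step 1: pivot -1 → sign −
step 2: pivot 6 → sign +
step 3: pivot -12 → sign −
step 4: pivot 3/4 → sign +
signature = (2, 3, 0)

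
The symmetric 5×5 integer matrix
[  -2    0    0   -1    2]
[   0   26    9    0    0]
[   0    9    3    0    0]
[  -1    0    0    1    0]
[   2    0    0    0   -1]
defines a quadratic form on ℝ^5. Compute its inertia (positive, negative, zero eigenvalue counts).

Answer: (3, 2, 0)

Derivation:
step 0: pivot -2 → sign −
step 1: pivot 26 → sign +
step 2: pivot -3/26 → sign −
step 3: pivot 3/2 → sign +
step 4: pivot 1/3 → sign +
signature = (3, 2, 0)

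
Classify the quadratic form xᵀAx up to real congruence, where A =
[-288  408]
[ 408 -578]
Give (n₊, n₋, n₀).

Answer: (0, 1, 1)

Derivation:
step 0: pivot -288 → sign −
step 1: row/col 1 already zero → sign 0
signature = (0, 1, 1)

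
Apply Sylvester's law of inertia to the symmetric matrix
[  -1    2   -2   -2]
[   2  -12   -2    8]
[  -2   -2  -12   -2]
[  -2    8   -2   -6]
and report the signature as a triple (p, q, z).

Answer: (1, 3, 0)

Derivation:
step 0: pivot -1 → sign −
step 1: pivot -8 → sign −
step 2: pivot -7/2 → sign −
step 3: pivot 2/7 → sign +
signature = (1, 3, 0)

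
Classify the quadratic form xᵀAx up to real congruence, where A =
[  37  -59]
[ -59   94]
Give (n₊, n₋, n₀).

step 0: pivot 37 → sign +
step 1: pivot -3/37 → sign −
signature = (1, 1, 0)

Answer: (1, 1, 0)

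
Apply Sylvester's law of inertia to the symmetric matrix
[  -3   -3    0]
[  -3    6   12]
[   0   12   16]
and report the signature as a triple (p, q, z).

step 0: pivot -3 → sign −
step 1: pivot 9 → sign +
step 2: row/col 2 already zero → sign 0
signature = (1, 1, 1)

Answer: (1, 1, 1)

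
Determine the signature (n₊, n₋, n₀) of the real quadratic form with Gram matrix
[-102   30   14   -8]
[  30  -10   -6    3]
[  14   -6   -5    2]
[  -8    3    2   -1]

Answer: (1, 3, 0)

Derivation:
step 0: pivot -102 → sign −
step 1: pivot -20/17 → sign −
step 2: pivot -1/15 → sign −
step 3: pivot 1/4 → sign +
signature = (1, 3, 0)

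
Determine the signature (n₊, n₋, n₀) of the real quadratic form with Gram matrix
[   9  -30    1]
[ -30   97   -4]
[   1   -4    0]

step 0: pivot 9 → sign +
step 1: pivot -3 → sign −
step 2: pivot 1/27 → sign +
signature = (2, 1, 0)

Answer: (2, 1, 0)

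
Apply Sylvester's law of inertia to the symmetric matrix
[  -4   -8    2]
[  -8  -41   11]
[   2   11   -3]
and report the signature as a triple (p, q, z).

step 0: pivot -4 → sign −
step 1: pivot -25 → sign −
step 2: pivot -1/25 → sign −
signature = (0, 3, 0)

Answer: (0, 3, 0)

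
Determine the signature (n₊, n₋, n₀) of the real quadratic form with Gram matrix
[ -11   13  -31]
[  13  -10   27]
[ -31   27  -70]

step 0: pivot -11 → sign −
step 1: pivot 59/11 → sign +
step 2: pivot 3/59 → sign +
signature = (2, 1, 0)

Answer: (2, 1, 0)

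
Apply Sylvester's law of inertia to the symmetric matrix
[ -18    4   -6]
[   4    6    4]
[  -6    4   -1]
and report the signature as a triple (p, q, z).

step 0: pivot -18 → sign −
step 1: pivot 62/9 → sign +
step 2: pivot -1/31 → sign −
signature = (1, 2, 0)

Answer: (1, 2, 0)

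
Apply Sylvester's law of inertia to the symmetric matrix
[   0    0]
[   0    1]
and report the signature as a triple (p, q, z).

Answer: (1, 0, 1)

Derivation:
step 0: pivot 1 → sign +
step 1: row/col 1 already zero → sign 0
signature = (1, 0, 1)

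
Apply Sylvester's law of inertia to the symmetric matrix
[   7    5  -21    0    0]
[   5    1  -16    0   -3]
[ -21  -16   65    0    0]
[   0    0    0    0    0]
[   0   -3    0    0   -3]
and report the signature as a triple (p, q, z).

step 0: pivot 7 → sign +
step 1: pivot -18/7 → sign −
step 2: pivot 43/18 → sign +
step 3: pivot -3/43 → sign −
step 4: row/col 4 already zero → sign 0
signature = (2, 2, 1)

Answer: (2, 2, 1)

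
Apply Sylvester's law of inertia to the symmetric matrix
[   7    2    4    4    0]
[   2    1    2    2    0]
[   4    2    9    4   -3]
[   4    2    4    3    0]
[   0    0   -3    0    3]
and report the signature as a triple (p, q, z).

Answer: (4, 1, 0)

Derivation:
step 0: pivot 7 → sign +
step 1: pivot 3/7 → sign +
step 2: pivot 5 → sign +
step 3: pivot -1 → sign −
step 4: pivot 6/5 → sign +
signature = (4, 1, 0)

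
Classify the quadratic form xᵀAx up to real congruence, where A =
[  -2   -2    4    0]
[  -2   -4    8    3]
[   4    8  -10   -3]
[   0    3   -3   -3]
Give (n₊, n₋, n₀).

Answer: (1, 2, 1)

Derivation:
step 0: pivot -2 → sign −
step 1: pivot -2 → sign −
step 2: pivot 6 → sign +
step 3: row/col 3 already zero → sign 0
signature = (1, 2, 1)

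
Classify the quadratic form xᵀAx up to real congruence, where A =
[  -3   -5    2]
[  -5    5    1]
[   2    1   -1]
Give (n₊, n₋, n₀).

Answer: (1, 2, 0)

Derivation:
step 0: pivot -3 → sign −
step 1: pivot 40/3 → sign +
step 2: pivot -3/40 → sign −
signature = (1, 2, 0)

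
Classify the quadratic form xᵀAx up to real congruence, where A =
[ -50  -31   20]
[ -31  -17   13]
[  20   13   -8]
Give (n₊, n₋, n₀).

step 0: pivot -50 → sign −
step 1: pivot 111/50 → sign +
step 2: pivot -6/37 → sign −
signature = (1, 2, 0)

Answer: (1, 2, 0)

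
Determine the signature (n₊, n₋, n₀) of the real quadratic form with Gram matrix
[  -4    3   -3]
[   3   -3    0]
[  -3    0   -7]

step 0: pivot -4 → sign −
step 1: pivot -3/4 → sign −
step 2: pivot 2 → sign +
signature = (1, 2, 0)

Answer: (1, 2, 0)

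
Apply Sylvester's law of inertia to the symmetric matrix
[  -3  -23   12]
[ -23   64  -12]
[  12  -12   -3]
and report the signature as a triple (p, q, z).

Answer: (1, 2, 0)

Derivation:
step 0: pivot -3 → sign −
step 1: pivot 721/3 → sign +
step 2: pivot -3/721 → sign −
signature = (1, 2, 0)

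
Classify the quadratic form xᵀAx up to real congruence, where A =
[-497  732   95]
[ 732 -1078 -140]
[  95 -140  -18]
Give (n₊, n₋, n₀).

Answer: (2, 1, 0)

Derivation:
step 0: pivot -497 → sign −
step 1: pivot 58/497 → sign +
step 2: pivot 3/29 → sign +
signature = (2, 1, 0)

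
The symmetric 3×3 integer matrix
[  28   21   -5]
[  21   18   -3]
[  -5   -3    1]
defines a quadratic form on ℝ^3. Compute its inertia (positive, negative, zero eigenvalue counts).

Answer: (2, 1, 0)

Derivation:
step 0: pivot 28 → sign +
step 1: pivot 9/4 → sign +
step 2: pivot -1/7 → sign −
signature = (2, 1, 0)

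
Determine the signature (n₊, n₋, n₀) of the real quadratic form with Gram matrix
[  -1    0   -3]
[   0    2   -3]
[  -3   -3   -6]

step 0: pivot -1 → sign −
step 1: pivot 2 → sign +
step 2: pivot -3/2 → sign −
signature = (1, 2, 0)

Answer: (1, 2, 0)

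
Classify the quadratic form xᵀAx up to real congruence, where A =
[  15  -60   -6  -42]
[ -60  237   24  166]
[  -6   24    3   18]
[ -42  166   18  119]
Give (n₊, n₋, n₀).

step 0: pivot 15 → sign +
step 1: pivot -3 → sign −
step 2: pivot 3/5 → sign +
step 3: pivot 1/3 → sign +
signature = (3, 1, 0)

Answer: (3, 1, 0)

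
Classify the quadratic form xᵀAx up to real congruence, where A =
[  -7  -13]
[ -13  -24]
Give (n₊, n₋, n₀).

Answer: (1, 1, 0)

Derivation:
step 0: pivot -7 → sign −
step 1: pivot 1/7 → sign +
signature = (1, 1, 0)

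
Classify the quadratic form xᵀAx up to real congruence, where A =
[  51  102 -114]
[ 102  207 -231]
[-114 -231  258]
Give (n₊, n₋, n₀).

Answer: (3, 0, 0)

Derivation:
step 0: pivot 51 → sign +
step 1: pivot 3 → sign +
step 2: pivot 3/17 → sign +
signature = (3, 0, 0)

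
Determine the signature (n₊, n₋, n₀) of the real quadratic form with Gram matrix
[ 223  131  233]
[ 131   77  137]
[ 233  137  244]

Answer: (3, 0, 0)

Derivation:
step 0: pivot 223 → sign +
step 1: pivot 10/223 → sign +
step 2: pivot 1/5 → sign +
signature = (3, 0, 0)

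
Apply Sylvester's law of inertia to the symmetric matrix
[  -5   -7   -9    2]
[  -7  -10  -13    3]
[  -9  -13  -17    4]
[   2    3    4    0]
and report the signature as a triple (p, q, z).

step 0: pivot -5 → sign −
step 1: pivot -1/5 → sign −
step 2: pivot 1 → sign +
step 3: row/col 3 already zero → sign 0
signature = (1, 2, 1)

Answer: (1, 2, 1)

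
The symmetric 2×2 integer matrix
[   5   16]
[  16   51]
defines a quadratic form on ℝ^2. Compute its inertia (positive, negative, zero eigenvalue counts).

step 0: pivot 5 → sign +
step 1: pivot -1/5 → sign −
signature = (1, 1, 0)

Answer: (1, 1, 0)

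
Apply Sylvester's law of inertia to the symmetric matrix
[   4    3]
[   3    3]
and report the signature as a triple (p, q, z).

Answer: (2, 0, 0)

Derivation:
step 0: pivot 4 → sign +
step 1: pivot 3/4 → sign +
signature = (2, 0, 0)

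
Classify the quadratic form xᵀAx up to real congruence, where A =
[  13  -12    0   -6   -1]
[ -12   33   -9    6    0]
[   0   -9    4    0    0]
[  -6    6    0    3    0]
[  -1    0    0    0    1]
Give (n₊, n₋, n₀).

step 0: pivot 13 → sign +
step 1: pivot 285/13 → sign +
step 2: pivot 29/95 → sign +
step 3: pivot 3/29 → sign +
step 4: row/col 4 already zero → sign 0
signature = (4, 0, 1)

Answer: (4, 0, 1)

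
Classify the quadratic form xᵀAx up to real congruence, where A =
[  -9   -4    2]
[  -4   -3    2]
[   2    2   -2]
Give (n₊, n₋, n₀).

step 0: pivot -9 → sign −
step 1: pivot -11/9 → sign −
step 2: pivot -6/11 → sign −
signature = (0, 3, 0)

Answer: (0, 3, 0)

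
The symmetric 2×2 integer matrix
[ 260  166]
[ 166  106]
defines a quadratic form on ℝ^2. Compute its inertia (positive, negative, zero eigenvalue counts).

Answer: (2, 0, 0)

Derivation:
step 0: pivot 260 → sign +
step 1: pivot 1/65 → sign +
signature = (2, 0, 0)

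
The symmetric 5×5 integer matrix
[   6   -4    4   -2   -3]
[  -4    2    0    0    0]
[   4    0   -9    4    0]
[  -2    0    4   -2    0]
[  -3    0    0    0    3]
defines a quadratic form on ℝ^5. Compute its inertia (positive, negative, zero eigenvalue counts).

Answer: (2, 3, 0)

Derivation:
step 0: pivot 6 → sign +
step 1: pivot -2/3 → sign −
step 2: pivot -1 → sign −
step 3: pivot 87/2 → sign +
step 4: pivot -6/29 → sign −
signature = (2, 3, 0)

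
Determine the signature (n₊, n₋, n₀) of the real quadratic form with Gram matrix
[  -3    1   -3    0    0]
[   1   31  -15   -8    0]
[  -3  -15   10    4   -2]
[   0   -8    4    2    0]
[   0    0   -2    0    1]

Answer: (3, 2, 0)

Derivation:
step 0: pivot -3 → sign −
step 1: pivot 94/3 → sign +
step 2: pivot 227/47 → sign +
step 3: pivot -10/227 → sign −
step 4: pivot 1/5 → sign +
signature = (3, 2, 0)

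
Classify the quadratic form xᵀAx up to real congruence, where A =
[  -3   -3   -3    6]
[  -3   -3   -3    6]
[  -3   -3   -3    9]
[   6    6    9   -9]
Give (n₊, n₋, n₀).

Answer: (1, 2, 1)

Derivation:
step 0: pivot -3 → sign −
step 1: pivot 3 → sign +
step 2: pivot -3 → sign −
step 3: row/col 3 already zero → sign 0
signature = (1, 2, 1)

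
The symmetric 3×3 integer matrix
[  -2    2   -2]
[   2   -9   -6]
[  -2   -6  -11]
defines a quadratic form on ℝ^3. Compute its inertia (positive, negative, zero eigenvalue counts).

Answer: (1, 2, 0)

Derivation:
step 0: pivot -2 → sign −
step 1: pivot -7 → sign −
step 2: pivot 1/7 → sign +
signature = (1, 2, 0)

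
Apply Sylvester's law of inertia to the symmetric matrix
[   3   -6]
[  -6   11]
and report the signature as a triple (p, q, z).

Answer: (1, 1, 0)

Derivation:
step 0: pivot 3 → sign +
step 1: pivot -1 → sign −
signature = (1, 1, 0)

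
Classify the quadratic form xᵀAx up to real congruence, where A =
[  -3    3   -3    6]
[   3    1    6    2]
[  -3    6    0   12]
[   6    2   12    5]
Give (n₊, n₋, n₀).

Answer: (3, 1, 0)

Derivation:
step 0: pivot -3 → sign −
step 1: pivot 4 → sign +
step 2: pivot 3/4 → sign +
step 3: pivot 1 → sign +
signature = (3, 1, 0)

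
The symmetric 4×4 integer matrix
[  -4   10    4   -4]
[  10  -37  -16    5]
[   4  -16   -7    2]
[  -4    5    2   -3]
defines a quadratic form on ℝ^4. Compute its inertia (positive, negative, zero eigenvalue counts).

step 0: pivot -4 → sign −
step 1: pivot -12 → sign −
step 2: pivot 37/12 → sign +
step 3: pivot -3/37 → sign −
signature = (1, 3, 0)

Answer: (1, 3, 0)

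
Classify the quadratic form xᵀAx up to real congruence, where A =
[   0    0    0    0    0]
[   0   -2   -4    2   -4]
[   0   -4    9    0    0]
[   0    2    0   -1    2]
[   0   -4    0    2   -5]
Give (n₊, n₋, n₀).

Answer: (2, 2, 1)

Derivation:
step 0: pivot -2 → sign −
step 1: pivot 17 → sign +
step 2: pivot 1/17 → sign +
step 3: pivot -1 → sign −
step 4: row/col 4 already zero → sign 0
signature = (2, 2, 1)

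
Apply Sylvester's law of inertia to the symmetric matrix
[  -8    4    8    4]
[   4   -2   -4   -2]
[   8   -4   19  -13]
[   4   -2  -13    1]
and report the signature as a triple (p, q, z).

step 0: pivot -8 → sign −
step 1: pivot 27 → sign +
step 2: row/col 2 already zero → sign 0
step 3: row/col 3 already zero → sign 0
signature = (1, 1, 2)

Answer: (1, 1, 2)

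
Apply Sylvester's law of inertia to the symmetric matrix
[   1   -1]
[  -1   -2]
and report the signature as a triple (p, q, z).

step 0: pivot 1 → sign +
step 1: pivot -3 → sign −
signature = (1, 1, 0)

Answer: (1, 1, 0)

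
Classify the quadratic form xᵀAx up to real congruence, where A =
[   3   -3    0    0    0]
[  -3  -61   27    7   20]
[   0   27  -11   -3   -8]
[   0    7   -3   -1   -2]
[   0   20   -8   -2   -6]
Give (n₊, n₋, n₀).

step 0: pivot 3 → sign +
step 1: pivot -64 → sign −
step 2: pivot 25/64 → sign +
step 3: pivot -6/25 → sign −
step 4: row/col 4 already zero → sign 0
signature = (2, 2, 1)

Answer: (2, 2, 1)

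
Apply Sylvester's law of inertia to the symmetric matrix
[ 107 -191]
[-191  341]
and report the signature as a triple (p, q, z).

Answer: (2, 0, 0)

Derivation:
step 0: pivot 107 → sign +
step 1: pivot 6/107 → sign +
signature = (2, 0, 0)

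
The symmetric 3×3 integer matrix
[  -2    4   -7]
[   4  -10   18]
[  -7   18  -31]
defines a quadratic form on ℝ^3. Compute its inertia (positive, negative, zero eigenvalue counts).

step 0: pivot -2 → sign −
step 1: pivot -2 → sign −
step 2: pivot 3/2 → sign +
signature = (1, 2, 0)

Answer: (1, 2, 0)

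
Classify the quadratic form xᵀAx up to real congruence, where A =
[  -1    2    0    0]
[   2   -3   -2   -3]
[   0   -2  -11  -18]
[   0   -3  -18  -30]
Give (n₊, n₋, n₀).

step 0: pivot -1 → sign −
step 1: pivot 1 → sign +
step 2: pivot -15 → sign −
step 3: pivot -3/5 → sign −
signature = (1, 3, 0)

Answer: (1, 3, 0)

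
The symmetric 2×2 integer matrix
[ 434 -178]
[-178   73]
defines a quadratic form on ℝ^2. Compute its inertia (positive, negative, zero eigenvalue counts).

step 0: pivot 434 → sign +
step 1: pivot -1/217 → sign −
signature = (1, 1, 0)

Answer: (1, 1, 0)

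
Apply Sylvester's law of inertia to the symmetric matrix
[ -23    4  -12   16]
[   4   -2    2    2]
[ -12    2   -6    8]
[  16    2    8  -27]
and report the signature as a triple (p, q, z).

Answer: (1, 2, 1)

Derivation:
step 0: pivot -23 → sign −
step 1: pivot -30/23 → sign −
step 2: pivot 4/15 → sign +
step 3: row/col 3 already zero → sign 0
signature = (1, 2, 1)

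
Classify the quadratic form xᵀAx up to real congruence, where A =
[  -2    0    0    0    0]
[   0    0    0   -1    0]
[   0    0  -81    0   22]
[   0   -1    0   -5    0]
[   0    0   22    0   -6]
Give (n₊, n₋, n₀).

Answer: (1, 4, 0)

Derivation:
step 0: pivot -2 → sign −
step 1: pivot -81 → sign −
step 2: pivot -5 → sign −
step 3: pivot 1/5 → sign +
step 4: pivot -2/81 → sign −
signature = (1, 4, 0)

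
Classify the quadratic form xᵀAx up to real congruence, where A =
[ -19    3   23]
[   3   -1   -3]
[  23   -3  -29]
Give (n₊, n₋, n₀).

step 0: pivot -19 → sign −
step 1: pivot -10/19 → sign −
step 2: pivot -2/5 → sign −
signature = (0, 3, 0)

Answer: (0, 3, 0)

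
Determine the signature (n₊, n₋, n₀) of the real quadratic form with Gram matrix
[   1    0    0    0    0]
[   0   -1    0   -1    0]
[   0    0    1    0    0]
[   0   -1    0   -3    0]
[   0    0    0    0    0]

Answer: (2, 2, 1)

Derivation:
step 0: pivot 1 → sign +
step 1: pivot -1 → sign −
step 2: pivot 1 → sign +
step 3: pivot -2 → sign −
step 4: row/col 4 already zero → sign 0
signature = (2, 2, 1)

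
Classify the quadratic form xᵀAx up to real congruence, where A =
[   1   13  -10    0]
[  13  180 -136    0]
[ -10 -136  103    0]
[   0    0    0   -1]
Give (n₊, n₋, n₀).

step 0: pivot 1 → sign +
step 1: pivot 11 → sign +
step 2: pivot -3/11 → sign −
step 3: pivot -1 → sign −
signature = (2, 2, 0)

Answer: (2, 2, 0)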